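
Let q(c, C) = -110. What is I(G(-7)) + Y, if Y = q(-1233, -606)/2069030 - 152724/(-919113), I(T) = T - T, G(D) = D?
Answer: 809972911/4876083001 ≈ 0.16611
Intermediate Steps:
I(T) = 0
Y = 809972911/4876083001 (Y = -110/2069030 - 152724/(-919113) = -110*1/2069030 - 152724*(-1/919113) = -11/206903 + 3916/23567 = 809972911/4876083001 ≈ 0.16611)
I(G(-7)) + Y = 0 + 809972911/4876083001 = 809972911/4876083001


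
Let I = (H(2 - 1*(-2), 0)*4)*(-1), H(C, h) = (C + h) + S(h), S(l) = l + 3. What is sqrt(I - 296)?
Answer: 18*I ≈ 18.0*I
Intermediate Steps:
S(l) = 3 + l
H(C, h) = 3 + C + 2*h (H(C, h) = (C + h) + (3 + h) = 3 + C + 2*h)
I = -28 (I = ((3 + (2 - 1*(-2)) + 2*0)*4)*(-1) = ((3 + (2 + 2) + 0)*4)*(-1) = ((3 + 4 + 0)*4)*(-1) = (7*4)*(-1) = 28*(-1) = -28)
sqrt(I - 296) = sqrt(-28 - 296) = sqrt(-324) = 18*I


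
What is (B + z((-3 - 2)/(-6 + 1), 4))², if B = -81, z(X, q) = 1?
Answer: 6400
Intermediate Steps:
(B + z((-3 - 2)/(-6 + 1), 4))² = (-81 + 1)² = (-80)² = 6400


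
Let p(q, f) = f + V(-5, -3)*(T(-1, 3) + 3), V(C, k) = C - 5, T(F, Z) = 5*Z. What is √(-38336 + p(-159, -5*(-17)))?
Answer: I*√38431 ≈ 196.04*I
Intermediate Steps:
V(C, k) = -5 + C
p(q, f) = -180 + f (p(q, f) = f + (-5 - 5)*(5*3 + 3) = f - 10*(15 + 3) = f - 10*18 = f - 180 = -180 + f)
√(-38336 + p(-159, -5*(-17))) = √(-38336 + (-180 - 5*(-17))) = √(-38336 + (-180 + 85)) = √(-38336 - 95) = √(-38431) = I*√38431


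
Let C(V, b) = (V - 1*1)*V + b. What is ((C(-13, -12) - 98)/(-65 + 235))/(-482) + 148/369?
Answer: 3025138/7558965 ≈ 0.40021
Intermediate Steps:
C(V, b) = b + V*(-1 + V) (C(V, b) = (V - 1)*V + b = (-1 + V)*V + b = V*(-1 + V) + b = b + V*(-1 + V))
((C(-13, -12) - 98)/(-65 + 235))/(-482) + 148/369 = (((-12 + (-13)² - 1*(-13)) - 98)/(-65 + 235))/(-482) + 148/369 = (((-12 + 169 + 13) - 98)/170)*(-1/482) + 148*(1/369) = ((170 - 98)*(1/170))*(-1/482) + 148/369 = (72*(1/170))*(-1/482) + 148/369 = (36/85)*(-1/482) + 148/369 = -18/20485 + 148/369 = 3025138/7558965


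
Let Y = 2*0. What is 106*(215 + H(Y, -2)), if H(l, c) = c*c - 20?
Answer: 21094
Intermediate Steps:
Y = 0
H(l, c) = -20 + c² (H(l, c) = c² - 20 = -20 + c²)
106*(215 + H(Y, -2)) = 106*(215 + (-20 + (-2)²)) = 106*(215 + (-20 + 4)) = 106*(215 - 16) = 106*199 = 21094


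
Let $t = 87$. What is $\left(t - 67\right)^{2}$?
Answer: $400$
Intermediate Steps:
$\left(t - 67\right)^{2} = \left(87 - 67\right)^{2} = 20^{2} = 400$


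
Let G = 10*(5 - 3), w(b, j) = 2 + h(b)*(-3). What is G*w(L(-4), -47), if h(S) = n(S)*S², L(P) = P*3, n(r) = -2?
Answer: 17320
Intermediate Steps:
L(P) = 3*P
h(S) = -2*S²
w(b, j) = 2 + 6*b² (w(b, j) = 2 - 2*b²*(-3) = 2 + 6*b²)
G = 20 (G = 10*2 = 20)
G*w(L(-4), -47) = 20*(2 + 6*(3*(-4))²) = 20*(2 + 6*(-12)²) = 20*(2 + 6*144) = 20*(2 + 864) = 20*866 = 17320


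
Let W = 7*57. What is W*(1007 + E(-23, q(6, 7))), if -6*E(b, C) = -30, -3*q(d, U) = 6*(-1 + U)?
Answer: 403788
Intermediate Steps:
W = 399
q(d, U) = 2 - 2*U (q(d, U) = -2*(-1 + U) = -(-6 + 6*U)/3 = 2 - 2*U)
E(b, C) = 5 (E(b, C) = -⅙*(-30) = 5)
W*(1007 + E(-23, q(6, 7))) = 399*(1007 + 5) = 399*1012 = 403788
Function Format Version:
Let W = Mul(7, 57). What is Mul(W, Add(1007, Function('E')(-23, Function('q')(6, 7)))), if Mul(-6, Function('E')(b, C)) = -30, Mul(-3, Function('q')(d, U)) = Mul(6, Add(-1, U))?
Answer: 403788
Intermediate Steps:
W = 399
Function('q')(d, U) = Add(2, Mul(-2, U)) (Function('q')(d, U) = Mul(Rational(-1, 3), Mul(6, Add(-1, U))) = Mul(Rational(-1, 3), Add(-6, Mul(6, U))) = Add(2, Mul(-2, U)))
Function('E')(b, C) = 5 (Function('E')(b, C) = Mul(Rational(-1, 6), -30) = 5)
Mul(W, Add(1007, Function('E')(-23, Function('q')(6, 7)))) = Mul(399, Add(1007, 5)) = Mul(399, 1012) = 403788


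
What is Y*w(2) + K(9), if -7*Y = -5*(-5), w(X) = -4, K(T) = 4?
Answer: 128/7 ≈ 18.286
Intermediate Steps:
Y = -25/7 (Y = -(-5)*(-5)/7 = -⅐*25 = -25/7 ≈ -3.5714)
Y*w(2) + K(9) = -25/7*(-4) + 4 = 100/7 + 4 = 128/7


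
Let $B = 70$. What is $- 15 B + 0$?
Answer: $-1050$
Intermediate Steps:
$- 15 B + 0 = \left(-15\right) 70 + 0 = -1050 + 0 = -1050$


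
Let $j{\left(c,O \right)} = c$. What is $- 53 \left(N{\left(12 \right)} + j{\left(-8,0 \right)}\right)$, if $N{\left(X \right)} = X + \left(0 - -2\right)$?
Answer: $-318$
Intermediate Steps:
$N{\left(X \right)} = 2 + X$ ($N{\left(X \right)} = X + \left(0 + 2\right) = X + 2 = 2 + X$)
$- 53 \left(N{\left(12 \right)} + j{\left(-8,0 \right)}\right) = - 53 \left(\left(2 + 12\right) - 8\right) = - 53 \left(14 - 8\right) = \left(-53\right) 6 = -318$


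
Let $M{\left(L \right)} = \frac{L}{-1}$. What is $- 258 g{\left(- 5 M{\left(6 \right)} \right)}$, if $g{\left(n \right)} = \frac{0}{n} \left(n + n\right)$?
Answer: $0$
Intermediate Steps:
$M{\left(L \right)} = - L$ ($M{\left(L \right)} = L \left(-1\right) = - L$)
$g{\left(n \right)} = 0$ ($g{\left(n \right)} = 0 \cdot 2 n = 0$)
$- 258 g{\left(- 5 M{\left(6 \right)} \right)} = \left(-258\right) 0 = 0$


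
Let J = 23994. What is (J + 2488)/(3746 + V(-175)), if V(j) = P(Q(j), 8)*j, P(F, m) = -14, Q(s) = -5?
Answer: 13241/3098 ≈ 4.2740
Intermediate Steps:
V(j) = -14*j
(J + 2488)/(3746 + V(-175)) = (23994 + 2488)/(3746 - 14*(-175)) = 26482/(3746 + 2450) = 26482/6196 = 26482*(1/6196) = 13241/3098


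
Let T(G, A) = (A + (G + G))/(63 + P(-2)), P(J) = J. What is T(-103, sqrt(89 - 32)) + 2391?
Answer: 145645/61 + sqrt(57)/61 ≈ 2387.7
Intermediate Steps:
T(G, A) = A/61 + 2*G/61 (T(G, A) = (A + (G + G))/(63 - 2) = (A + 2*G)/61 = (A + 2*G)*(1/61) = A/61 + 2*G/61)
T(-103, sqrt(89 - 32)) + 2391 = (sqrt(89 - 32)/61 + (2/61)*(-103)) + 2391 = (sqrt(57)/61 - 206/61) + 2391 = (-206/61 + sqrt(57)/61) + 2391 = 145645/61 + sqrt(57)/61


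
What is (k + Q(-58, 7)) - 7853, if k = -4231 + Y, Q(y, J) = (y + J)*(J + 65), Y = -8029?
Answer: -23785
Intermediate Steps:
Q(y, J) = (65 + J)*(J + y) (Q(y, J) = (J + y)*(65 + J) = (65 + J)*(J + y))
k = -12260 (k = -4231 - 8029 = -12260)
(k + Q(-58, 7)) - 7853 = (-12260 + (7² + 65*7 + 65*(-58) + 7*(-58))) - 7853 = (-12260 + (49 + 455 - 3770 - 406)) - 7853 = (-12260 - 3672) - 7853 = -15932 - 7853 = -23785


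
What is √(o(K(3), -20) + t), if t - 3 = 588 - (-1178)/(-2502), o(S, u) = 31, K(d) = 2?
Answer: √108077087/417 ≈ 24.930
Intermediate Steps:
t = 738752/1251 (t = 3 + (588 - (-1178)/(-2502)) = 3 + (588 - (-1178)*(-1)/2502) = 3 + (588 - 1*589/1251) = 3 + (588 - 589/1251) = 3 + 734999/1251 = 738752/1251 ≈ 590.53)
√(o(K(3), -20) + t) = √(31 + 738752/1251) = √(777533/1251) = √108077087/417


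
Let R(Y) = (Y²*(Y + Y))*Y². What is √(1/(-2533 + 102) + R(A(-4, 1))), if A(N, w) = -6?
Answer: I*√91908605503/2431 ≈ 124.71*I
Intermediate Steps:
R(Y) = 2*Y⁵ (R(Y) = (Y²*(2*Y))*Y² = (2*Y³)*Y² = 2*Y⁵)
√(1/(-2533 + 102) + R(A(-4, 1))) = √(1/(-2533 + 102) + 2*(-6)⁵) = √(1/(-2431) + 2*(-7776)) = √(-1/2431 - 15552) = √(-37806913/2431) = I*√91908605503/2431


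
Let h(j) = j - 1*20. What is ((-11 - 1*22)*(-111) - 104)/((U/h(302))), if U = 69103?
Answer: 1003638/69103 ≈ 14.524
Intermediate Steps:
h(j) = -20 + j (h(j) = j - 20 = -20 + j)
((-11 - 1*22)*(-111) - 104)/((U/h(302))) = ((-11 - 1*22)*(-111) - 104)/((69103/(-20 + 302))) = ((-11 - 22)*(-111) - 104)/((69103/282)) = (-33*(-111) - 104)/((69103*(1/282))) = (3663 - 104)/(69103/282) = 3559*(282/69103) = 1003638/69103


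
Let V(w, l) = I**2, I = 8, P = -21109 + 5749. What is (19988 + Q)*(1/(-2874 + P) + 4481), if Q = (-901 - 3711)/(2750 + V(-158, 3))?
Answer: 1148827226333965/12827619 ≈ 8.9559e+7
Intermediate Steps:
P = -15360
V(w, l) = 64 (V(w, l) = 8**2 = 64)
Q = -2306/1407 (Q = (-901 - 3711)/(2750 + 64) = -4612/2814 = -4612*1/2814 = -2306/1407 ≈ -1.6389)
(19988 + Q)*(1/(-2874 + P) + 4481) = (19988 - 2306/1407)*(1/(-2874 - 15360) + 4481) = 28120810*(1/(-18234) + 4481)/1407 = 28120810*(-1/18234 + 4481)/1407 = (28120810/1407)*(81706553/18234) = 1148827226333965/12827619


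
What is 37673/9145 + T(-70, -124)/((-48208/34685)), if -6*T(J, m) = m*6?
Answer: -9378989079/110215540 ≈ -85.097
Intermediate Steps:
T(J, m) = -m (T(J, m) = -m*6/6 = -m)
37673/9145 + T(-70, -124)/((-48208/34685)) = 37673/9145 + (-1*(-124))/((-48208/34685)) = 37673*(1/9145) + 124/((-48208*1/34685)) = 37673/9145 + 124/(-48208/34685) = 37673/9145 + 124*(-34685/48208) = 37673/9145 - 1075235/12052 = -9378989079/110215540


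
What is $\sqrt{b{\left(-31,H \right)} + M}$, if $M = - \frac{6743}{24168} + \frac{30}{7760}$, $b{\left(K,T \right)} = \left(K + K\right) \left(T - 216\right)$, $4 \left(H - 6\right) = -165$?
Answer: $\frac{\sqrt{5350507775117742}}{586074} \approx 124.81$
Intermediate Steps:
$H = - \frac{141}{4}$ ($H = 6 + \frac{1}{4} \left(-165\right) = 6 - \frac{165}{4} = - \frac{141}{4} \approx -35.25$)
$b{\left(K,T \right)} = 2 K \left(-216 + T\right)$
$M = - \frac{80626}{293037}$ ($M = \left(-6743\right) \frac{1}{24168} + 30 \cdot \frac{1}{7760} = - \frac{6743}{24168} + \frac{3}{776} = - \frac{80626}{293037} \approx -0.27514$)
$\sqrt{b{\left(-31,H \right)} + M} = \sqrt{2 \left(-31\right) \left(-216 - \frac{141}{4}\right) - \frac{80626}{293037}} = \sqrt{2 \left(-31\right) \left(- \frac{1005}{4}\right) - \frac{80626}{293037}} = \sqrt{\frac{31155}{2} - \frac{80626}{293037}} = \sqrt{\frac{9129406483}{586074}} = \frac{\sqrt{5350507775117742}}{586074}$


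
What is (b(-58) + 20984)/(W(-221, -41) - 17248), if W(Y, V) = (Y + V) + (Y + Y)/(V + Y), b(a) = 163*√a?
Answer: -2748904/2293589 - 21353*I*√58/2293589 ≈ -1.1985 - 0.070902*I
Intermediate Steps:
W(Y, V) = V + Y + 2*Y/(V + Y) (W(Y, V) = (V + Y) + (2*Y)/(V + Y) = (V + Y) + 2*Y/(V + Y) = V + Y + 2*Y/(V + Y))
(b(-58) + 20984)/(W(-221, -41) - 17248) = (163*√(-58) + 20984)/(((-41)² + (-221)² + 2*(-221) + 2*(-41)*(-221))/(-41 - 221) - 17248) = (163*(I*√58) + 20984)/((1681 + 48841 - 442 + 18122)/(-262) - 17248) = (163*I*√58 + 20984)/(-1/262*68202 - 17248) = (20984 + 163*I*√58)/(-34101/131 - 17248) = (20984 + 163*I*√58)/(-2293589/131) = (20984 + 163*I*√58)*(-131/2293589) = -2748904/2293589 - 21353*I*√58/2293589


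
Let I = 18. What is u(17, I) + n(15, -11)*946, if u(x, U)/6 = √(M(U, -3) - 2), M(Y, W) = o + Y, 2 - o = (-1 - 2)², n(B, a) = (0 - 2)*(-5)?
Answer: 9478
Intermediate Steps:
n(B, a) = 10 (n(B, a) = -2*(-5) = 10)
o = -7 (o = 2 - (-1 - 2)² = 2 - 1*(-3)² = 2 - 1*9 = 2 - 9 = -7)
M(Y, W) = -7 + Y
u(x, U) = 6*√(-9 + U) (u(x, U) = 6*√((-7 + U) - 2) = 6*√(-9 + U))
u(17, I) + n(15, -11)*946 = 6*√(-9 + 18) + 10*946 = 6*√9 + 9460 = 6*3 + 9460 = 18 + 9460 = 9478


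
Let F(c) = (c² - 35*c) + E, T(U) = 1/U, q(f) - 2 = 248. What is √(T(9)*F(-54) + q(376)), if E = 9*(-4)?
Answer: 2*√195 ≈ 27.928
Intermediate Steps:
E = -36
q(f) = 250 (q(f) = 2 + 248 = 250)
T(U) = 1/U
F(c) = -36 + c² - 35*c (F(c) = (c² - 35*c) - 36 = -36 + c² - 35*c)
√(T(9)*F(-54) + q(376)) = √((-36 + (-54)² - 35*(-54))/9 + 250) = √((-36 + 2916 + 1890)/9 + 250) = √((⅑)*4770 + 250) = √(530 + 250) = √780 = 2*√195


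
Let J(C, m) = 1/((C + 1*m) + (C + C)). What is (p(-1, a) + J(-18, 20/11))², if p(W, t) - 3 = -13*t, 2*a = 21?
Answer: 1468422400/82369 ≈ 17827.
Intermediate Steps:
a = 21/2 (a = (½)*21 = 21/2 ≈ 10.500)
p(W, t) = 3 - 13*t
J(C, m) = 1/(m + 3*C) (J(C, m) = 1/((C + m) + 2*C) = 1/(m + 3*C))
(p(-1, a) + J(-18, 20/11))² = ((3 - 13*21/2) + 1/(20/11 + 3*(-18)))² = ((3 - 273/2) + 1/(20*(1/11) - 54))² = (-267/2 + 1/(20/11 - 54))² = (-267/2 + 1/(-574/11))² = (-267/2 - 11/574)² = (-38320/287)² = 1468422400/82369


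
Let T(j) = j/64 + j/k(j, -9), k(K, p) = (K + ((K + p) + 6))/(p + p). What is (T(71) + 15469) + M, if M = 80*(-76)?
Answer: 83452621/8896 ≈ 9380.9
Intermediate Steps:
k(K, p) = (6 + p + 2*K)/(2*p) (k(K, p) = (K + (6 + K + p))/((2*p)) = (6 + p + 2*K)*(1/(2*p)) = (6 + p + 2*K)/(2*p))
M = -6080
T(j) = j/64 + j/(⅙ - j/9) (T(j) = j/64 + j/(((3 + j + (½)*(-9))/(-9))) = j*(1/64) + j/((-(3 + j - 9/2)/9)) = j/64 + j/((-(-3/2 + j)/9)) = j/64 + j/(⅙ - j/9))
(T(71) + 15469) + M = ((1/64)*71*(-1155 + 2*71)/(-3 + 2*71) + 15469) - 6080 = ((1/64)*71*(-1155 + 142)/(-3 + 142) + 15469) - 6080 = ((1/64)*71*(-1013)/139 + 15469) - 6080 = ((1/64)*71*(1/139)*(-1013) + 15469) - 6080 = (-71923/8896 + 15469) - 6080 = 137540301/8896 - 6080 = 83452621/8896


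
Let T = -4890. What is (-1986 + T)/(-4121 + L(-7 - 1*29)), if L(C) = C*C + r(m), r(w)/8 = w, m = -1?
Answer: 6876/2833 ≈ 2.4271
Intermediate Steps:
r(w) = 8*w
L(C) = -8 + C² (L(C) = C*C + 8*(-1) = C² - 8 = -8 + C²)
(-1986 + T)/(-4121 + L(-7 - 1*29)) = (-1986 - 4890)/(-4121 + (-8 + (-7 - 1*29)²)) = -6876/(-4121 + (-8 + (-7 - 29)²)) = -6876/(-4121 + (-8 + (-36)²)) = -6876/(-4121 + (-8 + 1296)) = -6876/(-4121 + 1288) = -6876/(-2833) = -6876*(-1/2833) = 6876/2833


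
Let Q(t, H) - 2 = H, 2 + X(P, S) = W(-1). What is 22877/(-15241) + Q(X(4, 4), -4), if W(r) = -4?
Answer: -53359/15241 ≈ -3.5010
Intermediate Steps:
X(P, S) = -6 (X(P, S) = -2 - 4 = -6)
Q(t, H) = 2 + H
22877/(-15241) + Q(X(4, 4), -4) = 22877/(-15241) + (2 - 4) = 22877*(-1/15241) - 2 = -22877/15241 - 2 = -53359/15241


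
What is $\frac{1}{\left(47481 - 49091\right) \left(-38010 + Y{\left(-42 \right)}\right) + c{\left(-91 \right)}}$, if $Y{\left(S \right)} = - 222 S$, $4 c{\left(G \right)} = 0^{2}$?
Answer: $\frac{1}{46184460} \approx 2.1652 \cdot 10^{-8}$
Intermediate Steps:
$c{\left(G \right)} = 0$ ($c{\left(G \right)} = \frac{0^{2}}{4} = \frac{1}{4} \cdot 0 = 0$)
$\frac{1}{\left(47481 - 49091\right) \left(-38010 + Y{\left(-42 \right)}\right) + c{\left(-91 \right)}} = \frac{1}{\left(47481 - 49091\right) \left(-38010 - -9324\right) + 0} = \frac{1}{- 1610 \left(-38010 + 9324\right) + 0} = \frac{1}{\left(-1610\right) \left(-28686\right) + 0} = \frac{1}{46184460 + 0} = \frac{1}{46184460}$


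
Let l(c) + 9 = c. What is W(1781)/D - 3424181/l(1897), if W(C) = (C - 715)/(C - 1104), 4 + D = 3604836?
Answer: -261144229100693/143987804576 ≈ -1813.7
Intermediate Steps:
l(c) = -9 + c
D = 3604832 (D = -4 + 3604836 = 3604832)
W(C) = (-715 + C)/(-1104 + C)
W(1781)/D - 3424181/l(1897) = ((-715 + 1781)/(-1104 + 1781))/3604832 - 3424181/(-9 + 1897) = (1066/677)*(1/3604832) - 3424181/1888 = 533/1220235632 - 3424181/1888 = -261144229100693/143987804576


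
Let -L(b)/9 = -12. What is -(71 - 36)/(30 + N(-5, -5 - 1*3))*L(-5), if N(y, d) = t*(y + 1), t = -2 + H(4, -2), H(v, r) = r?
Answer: -1890/23 ≈ -82.174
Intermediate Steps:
t = -4 (t = -2 - 2 = -4)
N(y, d) = -4 - 4*y (N(y, d) = -4*(y + 1) = -4*(1 + y) = -4 - 4*y)
L(b) = 108 (L(b) = -9*(-12) = 108)
-(71 - 36)/(30 + N(-5, -5 - 1*3))*L(-5) = -(71 - 36)/(30 + (-4 - 4*(-5)))*108 = -35/(30 + (-4 + 20))*108 = -35/(30 + 16)*108 = -35/46*108 = -35*(1/46)*108 = -35*108/46 = -1*1890/23 = -1890/23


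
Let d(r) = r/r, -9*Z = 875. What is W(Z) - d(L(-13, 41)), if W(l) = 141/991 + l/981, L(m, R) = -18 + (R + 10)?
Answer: -8371775/8749539 ≈ -0.95682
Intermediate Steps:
L(m, R) = -8 + R (L(m, R) = -18 + (10 + R) = -8 + R)
Z = -875/9 (Z = -⅑*875 = -875/9 ≈ -97.222)
W(l) = 141/991 + l/981 (W(l) = 141*(1/991) + l*(1/981) = 141/991 + l/981)
d(r) = 1
W(Z) - d(L(-13, 41)) = (141/991 + (1/981)*(-875/9)) - 1*1 = (141/991 - 875/8829) - 1 = 377764/8749539 - 1 = -8371775/8749539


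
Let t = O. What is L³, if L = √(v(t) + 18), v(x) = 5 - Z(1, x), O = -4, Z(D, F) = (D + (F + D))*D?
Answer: 125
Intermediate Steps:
Z(D, F) = D*(F + 2*D) (Z(D, F) = (D + (D + F))*D = (F + 2*D)*D = D*(F + 2*D))
t = -4
v(x) = 3 - x (v(x) = 5 - (x + 2*1) = 5 - (x + 2) = 5 - (2 + x) = 5 + (-2 - x) = 3 - x)
L = 5 (L = √((3 - 1*(-4)) + 18) = √((3 + 4) + 18) = √(7 + 18) = √25 = 5)
L³ = 5³ = 125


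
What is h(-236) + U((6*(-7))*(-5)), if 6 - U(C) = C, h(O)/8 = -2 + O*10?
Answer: -19100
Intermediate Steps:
h(O) = -16 + 80*O (h(O) = 8*(-2 + O*10) = 8*(-2 + 10*O) = -16 + 80*O)
U(C) = 6 - C
h(-236) + U((6*(-7))*(-5)) = (-16 + 80*(-236)) + (6 - 6*(-7)*(-5)) = (-16 - 18880) + (6 - (-42)*(-5)) = -18896 + (6 - 1*210) = -18896 + (6 - 210) = -18896 - 204 = -19100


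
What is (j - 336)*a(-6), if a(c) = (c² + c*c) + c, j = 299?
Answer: -2442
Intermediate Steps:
a(c) = c + 2*c² (a(c) = (c² + c²) + c = 2*c² + c = c + 2*c²)
(j - 336)*a(-6) = (299 - 336)*(-6*(1 + 2*(-6))) = -(-222)*(1 - 12) = -(-222)*(-11) = -37*66 = -2442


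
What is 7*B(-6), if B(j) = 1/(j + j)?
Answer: -7/12 ≈ -0.58333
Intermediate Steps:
B(j) = 1/(2*j)
7*B(-6) = 7*((1/2)/(-6)) = 7*((1/2)*(-1/6)) = 7*(-1/12) = -7/12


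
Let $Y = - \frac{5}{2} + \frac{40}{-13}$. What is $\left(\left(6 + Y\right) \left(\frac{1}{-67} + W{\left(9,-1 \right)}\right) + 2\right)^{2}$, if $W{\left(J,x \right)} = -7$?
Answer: $\frac{710649}{758641} \approx 0.93674$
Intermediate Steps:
$Y = - \frac{145}{26}$ ($Y = \left(-5\right) \frac{1}{2} + 40 \left(- \frac{1}{13}\right) = - \frac{5}{2} - \frac{40}{13} = - \frac{145}{26} \approx -5.5769$)
$\left(\left(6 + Y\right) \left(\frac{1}{-67} + W{\left(9,-1 \right)}\right) + 2\right)^{2} = \left(\left(6 - \frac{145}{26}\right) \left(\frac{1}{-67} - 7\right) + 2\right)^{2} = \left(\frac{11 \left(- \frac{1}{67} - 7\right)}{26} + 2\right)^{2} = \left(\frac{11}{26} \left(- \frac{470}{67}\right) + 2\right)^{2} = \left(- \frac{2585}{871} + 2\right)^{2} = \left(- \frac{843}{871}\right)^{2} = \frac{710649}{758641}$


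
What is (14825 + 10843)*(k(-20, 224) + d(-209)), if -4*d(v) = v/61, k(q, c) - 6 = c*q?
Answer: -7003815399/61 ≈ -1.1482e+8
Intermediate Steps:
k(q, c) = 6 + c*q
d(v) = -v/244 (d(v) = -v/(4*61) = -v/244)
(14825 + 10843)*(k(-20, 224) + d(-209)) = (14825 + 10843)*((6 + 224*(-20)) - 1/244*(-209)) = 25668*((6 - 4480) + 209/244) = 25668*(-4474 + 209/244) = 25668*(-1091447/244) = -7003815399/61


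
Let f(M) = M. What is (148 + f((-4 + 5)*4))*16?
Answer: 2432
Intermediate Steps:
(148 + f((-4 + 5)*4))*16 = (148 + (-4 + 5)*4)*16 = (148 + 1*4)*16 = (148 + 4)*16 = 152*16 = 2432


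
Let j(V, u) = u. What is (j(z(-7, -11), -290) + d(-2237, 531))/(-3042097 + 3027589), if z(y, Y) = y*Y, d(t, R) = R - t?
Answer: -413/2418 ≈ -0.17080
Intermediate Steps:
z(y, Y) = Y*y
(j(z(-7, -11), -290) + d(-2237, 531))/(-3042097 + 3027589) = (-290 + (531 - 1*(-2237)))/(-3042097 + 3027589) = (-290 + (531 + 2237))/(-14508) = (-290 + 2768)*(-1/14508) = 2478*(-1/14508) = -413/2418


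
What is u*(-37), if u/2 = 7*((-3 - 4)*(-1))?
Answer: -3626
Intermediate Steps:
u = 98 (u = 2*(7*((-3 - 4)*(-1))) = 2*(7*(-7*(-1))) = 2*(7*7) = 2*49 = 98)
u*(-37) = 98*(-37) = -3626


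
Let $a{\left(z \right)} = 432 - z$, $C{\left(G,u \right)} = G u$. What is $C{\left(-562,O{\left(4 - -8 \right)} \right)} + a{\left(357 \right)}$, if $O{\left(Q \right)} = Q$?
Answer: $-6669$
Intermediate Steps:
$C{\left(-562,O{\left(4 - -8 \right)} \right)} + a{\left(357 \right)} = - 562 \left(4 - -8\right) + \left(432 - 357\right) = - 562 \left(4 + 8\right) + \left(432 - 357\right) = \left(-562\right) 12 + 75 = -6744 + 75 = -6669$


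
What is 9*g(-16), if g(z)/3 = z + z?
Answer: -864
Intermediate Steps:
g(z) = 6*z (g(z) = 3*(z + z) = 3*(2*z) = 6*z)
9*g(-16) = 9*(6*(-16)) = 9*(-96) = -864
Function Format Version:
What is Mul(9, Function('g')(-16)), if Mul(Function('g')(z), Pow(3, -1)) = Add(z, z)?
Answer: -864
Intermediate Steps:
Function('g')(z) = Mul(6, z) (Function('g')(z) = Mul(3, Add(z, z)) = Mul(3, Mul(2, z)) = Mul(6, z))
Mul(9, Function('g')(-16)) = Mul(9, Mul(6, -16)) = Mul(9, -96) = -864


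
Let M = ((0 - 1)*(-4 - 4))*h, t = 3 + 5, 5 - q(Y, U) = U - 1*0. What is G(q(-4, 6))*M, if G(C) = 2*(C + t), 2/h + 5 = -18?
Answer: -224/23 ≈ -9.7391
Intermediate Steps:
q(Y, U) = 5 - U (q(Y, U) = 5 - (U - 1*0) = 5 - (U + 0) = 5 - U)
t = 8
h = -2/23 (h = 2/(-5 - 18) = 2/(-23) = 2*(-1/23) = -2/23 ≈ -0.086957)
G(C) = 16 + 2*C (G(C) = 2*(C + 8) = 2*(8 + C) = 16 + 2*C)
M = -16/23 (M = ((0 - 1)*(-4 - 4))*(-2/23) = -1*(-8)*(-2/23) = 8*(-2/23) = -16/23 ≈ -0.69565)
G(q(-4, 6))*M = (16 + 2*(5 - 1*6))*(-16/23) = (16 + 2*(5 - 6))*(-16/23) = (16 + 2*(-1))*(-16/23) = (16 - 2)*(-16/23) = 14*(-16/23) = -224/23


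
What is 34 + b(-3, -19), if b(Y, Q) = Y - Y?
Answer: 34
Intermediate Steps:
b(Y, Q) = 0
34 + b(-3, -19) = 34 + 0 = 34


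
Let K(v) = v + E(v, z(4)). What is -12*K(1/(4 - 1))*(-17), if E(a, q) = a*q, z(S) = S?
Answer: 340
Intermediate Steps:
K(v) = 5*v (K(v) = v + v*4 = v + 4*v = 5*v)
-12*K(1/(4 - 1))*(-17) = -60/(4 - 1)*(-17) = -60/3*(-17) = -12*5/3*(-17) = -20*(-17) = 340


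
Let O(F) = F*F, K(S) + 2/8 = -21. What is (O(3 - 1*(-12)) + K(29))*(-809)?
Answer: -659335/4 ≈ -1.6483e+5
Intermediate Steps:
K(S) = -85/4 (K(S) = -1/4 - 21 = -85/4)
O(F) = F**2
(O(3 - 1*(-12)) + K(29))*(-809) = ((3 - 1*(-12))**2 - 85/4)*(-809) = ((3 + 12)**2 - 85/4)*(-809) = (15**2 - 85/4)*(-809) = (225 - 85/4)*(-809) = (815/4)*(-809) = -659335/4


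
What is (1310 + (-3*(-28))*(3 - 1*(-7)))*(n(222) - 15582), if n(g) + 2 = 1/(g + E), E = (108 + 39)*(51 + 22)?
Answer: -366986834650/10953 ≈ -3.3506e+7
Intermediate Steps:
E = 10731 (E = 147*73 = 10731)
n(g) = -2 + 1/(10731 + g) (n(g) = -2 + 1/(g + 10731) = -2 + 1/(10731 + g))
(1310 + (-3*(-28))*(3 - 1*(-7)))*(n(222) - 15582) = (1310 + (-3*(-28))*(3 - 1*(-7)))*((-21461 - 2*222)/(10731 + 222) - 15582) = (1310 + 84*(3 + 7))*((-21461 - 444)/10953 - 15582) = (1310 + 84*10)*((1/10953)*(-21905) - 15582) = (1310 + 840)*(-21905/10953 - 15582) = 2150*(-170691551/10953) = -366986834650/10953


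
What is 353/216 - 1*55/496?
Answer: 20401/13392 ≈ 1.5234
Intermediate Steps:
353/216 - 1*55/496 = 353*(1/216) - 55*1/496 = 353/216 - 55/496 = 20401/13392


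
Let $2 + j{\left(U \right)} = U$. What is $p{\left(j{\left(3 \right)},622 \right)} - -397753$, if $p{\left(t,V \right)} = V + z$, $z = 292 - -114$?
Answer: $398781$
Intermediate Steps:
$j{\left(U \right)} = -2 + U$
$z = 406$ ($z = 292 + 114 = 406$)
$p{\left(t,V \right)} = 406 + V$ ($p{\left(t,V \right)} = V + 406 = 406 + V$)
$p{\left(j{\left(3 \right)},622 \right)} - -397753 = \left(406 + 622\right) - -397753 = 1028 + 397753 = 398781$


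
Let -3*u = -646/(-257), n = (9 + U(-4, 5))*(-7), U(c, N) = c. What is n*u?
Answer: 22610/771 ≈ 29.326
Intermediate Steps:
n = -35 (n = (9 - 4)*(-7) = 5*(-7) = -35)
u = -646/771 (u = -(-646)/(3*(-257)) = -(-646)*(-1)/(3*257) = -⅓*646/257 = -646/771 ≈ -0.83787)
n*u = -35*(-646/771) = 22610/771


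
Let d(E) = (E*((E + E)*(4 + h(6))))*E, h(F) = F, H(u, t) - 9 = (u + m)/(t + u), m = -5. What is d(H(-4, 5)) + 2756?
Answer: 2756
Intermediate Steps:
H(u, t) = 9 + (-5 + u)/(t + u) (H(u, t) = 9 + (u - 5)/(t + u) = 9 + (-5 + u)/(t + u))
d(E) = 20*E³ (d(E) = (E*((E + E)*(4 + 6)))*E = (E*((2*E)*10))*E = (E*(20*E))*E = (20*E²)*E = 20*E³)
d(H(-4, 5)) + 2756 = 20*((-5 + 9*5 + 10*(-4))/(5 - 4))³ + 2756 = 20*((-5 + 45 - 40)/1)³ + 2756 = 20*(1*0)³ + 2756 = 20*0³ + 2756 = 20*0 + 2756 = 0 + 2756 = 2756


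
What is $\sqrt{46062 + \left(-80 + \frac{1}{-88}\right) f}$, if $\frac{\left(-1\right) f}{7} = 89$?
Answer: $\frac{\sqrt{185679978}}{44} \approx 309.69$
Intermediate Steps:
$f = -623$ ($f = \left(-7\right) 89 = -623$)
$\sqrt{46062 + \left(-80 + \frac{1}{-88}\right) f} = \sqrt{46062 + \left(-80 + \frac{1}{-88}\right) \left(-623\right)} = \sqrt{46062 + \left(-80 - \frac{1}{88}\right) \left(-623\right)} = \sqrt{46062 - - \frac{4386543}{88}} = \sqrt{46062 + \frac{4386543}{88}} = \sqrt{\frac{8439999}{88}} = \frac{\sqrt{185679978}}{44}$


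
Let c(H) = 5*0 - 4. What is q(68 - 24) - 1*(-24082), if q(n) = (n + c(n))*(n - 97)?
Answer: 21962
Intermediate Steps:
c(H) = -4 (c(H) = 0 - 4 = -4)
q(n) = (-97 + n)*(-4 + n) (q(n) = (n - 4)*(n - 97) = (-4 + n)*(-97 + n) = (-97 + n)*(-4 + n))
q(68 - 24) - 1*(-24082) = (388 + (68 - 24)**2 - 101*(68 - 24)) - 1*(-24082) = (388 + 44**2 - 101*44) + 24082 = (388 + 1936 - 4444) + 24082 = -2120 + 24082 = 21962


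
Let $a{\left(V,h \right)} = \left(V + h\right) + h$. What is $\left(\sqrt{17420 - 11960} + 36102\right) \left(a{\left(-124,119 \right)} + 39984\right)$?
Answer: $1447617996 + 80196 \sqrt{1365} \approx 1.4506 \cdot 10^{9}$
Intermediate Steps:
$a{\left(V,h \right)} = V + 2 h$
$\left(\sqrt{17420 - 11960} + 36102\right) \left(a{\left(-124,119 \right)} + 39984\right) = \left(\sqrt{17420 - 11960} + 36102\right) \left(\left(-124 + 2 \cdot 119\right) + 39984\right) = \left(\sqrt{5460} + 36102\right) \left(\left(-124 + 238\right) + 39984\right) = \left(2 \sqrt{1365} + 36102\right) \left(114 + 39984\right) = \left(36102 + 2 \sqrt{1365}\right) 40098 = 1447617996 + 80196 \sqrt{1365}$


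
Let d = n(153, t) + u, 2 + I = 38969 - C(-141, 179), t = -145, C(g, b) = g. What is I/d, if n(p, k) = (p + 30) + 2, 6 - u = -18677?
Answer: 9777/4717 ≈ 2.0727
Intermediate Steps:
u = 18683 (u = 6 - 1*(-18677) = 6 + 18677 = 18683)
n(p, k) = 32 + p (n(p, k) = (30 + p) + 2 = 32 + p)
I = 39108 (I = -2 + (38969 - 1*(-141)) = -2 + (38969 + 141) = -2 + 39110 = 39108)
d = 18868 (d = (32 + 153) + 18683 = 185 + 18683 = 18868)
I/d = 39108/18868 = 39108*(1/18868) = 9777/4717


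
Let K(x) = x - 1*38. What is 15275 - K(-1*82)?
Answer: 15395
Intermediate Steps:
K(x) = -38 + x (K(x) = x - 38 = -38 + x)
15275 - K(-1*82) = 15275 - (-38 - 1*82) = 15275 - (-38 - 82) = 15275 - 1*(-120) = 15275 + 120 = 15395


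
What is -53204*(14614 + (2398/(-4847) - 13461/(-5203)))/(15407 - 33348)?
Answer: 19611120623670188/452453020481 ≈ 43344.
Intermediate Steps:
-53204*(14614 + (2398/(-4847) - 13461/(-5203)))/(15407 - 33348) = -53204/((-17941/(14614 + (2398*(-1/4847) - 13461*(-1/5203))))) = -53204/((-17941/(14614 + (-2398/4847 + 13461/5203)))) = -53204/((-17941/(14614 + 52768673/25218941))) = -53204/((-17941/368602372447/25218941)) = -53204/((-17941*25218941/368602372447)) = -53204/(-452453020481/368602372447) = -53204*(-368602372447/452453020481) = 19611120623670188/452453020481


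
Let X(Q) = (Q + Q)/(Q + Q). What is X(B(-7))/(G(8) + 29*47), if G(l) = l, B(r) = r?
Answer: 1/1371 ≈ 0.00072939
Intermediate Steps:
X(Q) = 1 (X(Q) = (2*Q)/((2*Q)) = (2*Q)*(1/(2*Q)) = 1)
X(B(-7))/(G(8) + 29*47) = 1/(8 + 29*47) = 1/(8 + 1363) = 1/1371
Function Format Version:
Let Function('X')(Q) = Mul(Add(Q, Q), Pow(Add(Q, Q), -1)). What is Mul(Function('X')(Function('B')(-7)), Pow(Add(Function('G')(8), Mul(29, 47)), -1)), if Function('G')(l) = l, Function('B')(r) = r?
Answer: Rational(1, 1371) ≈ 0.00072939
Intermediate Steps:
Function('X')(Q) = 1 (Function('X')(Q) = Mul(Mul(2, Q), Pow(Mul(2, Q), -1)) = Mul(Mul(2, Q), Mul(Rational(1, 2), Pow(Q, -1))) = 1)
Mul(Function('X')(Function('B')(-7)), Pow(Add(Function('G')(8), Mul(29, 47)), -1)) = Mul(1, Pow(Add(8, Mul(29, 47)), -1)) = Mul(1, Pow(Add(8, 1363), -1)) = Mul(1, Pow(1371, -1)) = Mul(1, Rational(1, 1371)) = Rational(1, 1371)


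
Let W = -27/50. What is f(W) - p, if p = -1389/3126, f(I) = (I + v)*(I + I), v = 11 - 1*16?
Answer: 2092967/325625 ≈ 6.4275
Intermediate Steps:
v = -5 (v = 11 - 16 = -5)
W = -27/50 (W = -27*1/50 = -27/50 ≈ -0.54000)
f(I) = 2*I*(-5 + I) (f(I) = (I - 5)*(I + I) = (-5 + I)*(2*I) = 2*I*(-5 + I))
p = -463/1042 (p = -1389*1/3126 = -463/1042 ≈ -0.44434)
f(W) - p = 2*(-27/50)*(-5 - 27/50) - 1*(-463/1042) = 2*(-27/50)*(-277/50) + 463/1042 = 7479/1250 + 463/1042 = 2092967/325625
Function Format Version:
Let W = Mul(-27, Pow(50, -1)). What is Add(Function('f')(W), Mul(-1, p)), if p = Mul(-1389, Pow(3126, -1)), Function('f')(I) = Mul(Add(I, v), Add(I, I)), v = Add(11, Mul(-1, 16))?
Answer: Rational(2092967, 325625) ≈ 6.4275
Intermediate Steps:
v = -5 (v = Add(11, -16) = -5)
W = Rational(-27, 50) (W = Mul(-27, Rational(1, 50)) = Rational(-27, 50) ≈ -0.54000)
Function('f')(I) = Mul(2, I, Add(-5, I)) (Function('f')(I) = Mul(Add(I, -5), Add(I, I)) = Mul(Add(-5, I), Mul(2, I)) = Mul(2, I, Add(-5, I)))
p = Rational(-463, 1042) (p = Mul(-1389, Rational(1, 3126)) = Rational(-463, 1042) ≈ -0.44434)
Add(Function('f')(W), Mul(-1, p)) = Add(Mul(2, Rational(-27, 50), Add(-5, Rational(-27, 50))), Mul(-1, Rational(-463, 1042))) = Add(Mul(2, Rational(-27, 50), Rational(-277, 50)), Rational(463, 1042)) = Add(Rational(7479, 1250), Rational(463, 1042)) = Rational(2092967, 325625)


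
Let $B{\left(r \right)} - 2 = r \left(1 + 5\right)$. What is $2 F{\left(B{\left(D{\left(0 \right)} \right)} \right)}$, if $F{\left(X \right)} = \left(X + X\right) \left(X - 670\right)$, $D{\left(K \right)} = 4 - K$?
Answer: $-66976$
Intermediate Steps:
$B{\left(r \right)} = 2 + 6 r$ ($B{\left(r \right)} = 2 + r \left(1 + 5\right) = 2 + r 6 = 2 + 6 r$)
$F{\left(X \right)} = 2 X \left(-670 + X\right)$
$2 F{\left(B{\left(D{\left(0 \right)} \right)} \right)} = 2 \cdot 2 \left(2 + 6 \left(4 - 0\right)\right) \left(-670 + \left(2 + 6 \left(4 - 0\right)\right)\right) = 2 \cdot 2 \left(2 + 6 \left(4 + 0\right)\right) \left(-670 + \left(2 + 6 \left(4 + 0\right)\right)\right) = 2 \cdot 2 \left(2 + 6 \cdot 4\right) \left(-670 + \left(2 + 6 \cdot 4\right)\right) = 2 \cdot 2 \left(2 + 24\right) \left(-670 + \left(2 + 24\right)\right) = 2 \cdot 2 \cdot 26 \left(-670 + 26\right) = 2 \cdot 2 \cdot 26 \left(-644\right) = 2 \left(-33488\right) = -66976$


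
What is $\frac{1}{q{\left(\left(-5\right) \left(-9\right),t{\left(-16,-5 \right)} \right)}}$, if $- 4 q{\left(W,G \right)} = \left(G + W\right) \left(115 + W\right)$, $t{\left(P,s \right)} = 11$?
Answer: $- \frac{1}{2240} \approx -0.00044643$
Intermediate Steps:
$q{\left(W,G \right)} = - \frac{\left(115 + W\right) \left(G + W\right)}{4}$ ($q{\left(W,G \right)} = - \frac{\left(G + W\right) \left(115 + W\right)}{4} = - \frac{\left(115 + W\right) \left(G + W\right)}{4}$)
$\frac{1}{q{\left(\left(-5\right) \left(-9\right),t{\left(-16,-5 \right)} \right)}} = \frac{1}{\left(- \frac{115}{4}\right) 11 - \frac{115 \left(\left(-5\right) \left(-9\right)\right)}{4} - \frac{\left(\left(-5\right) \left(-9\right)\right)^{2}}{4} - \frac{11 \left(\left(-5\right) \left(-9\right)\right)}{4}} = \frac{1}{- \frac{1265}{4} - \frac{5175}{4} - \frac{45^{2}}{4} - \frac{11}{4} \cdot 45} = \frac{1}{- \frac{1265}{4} - \frac{5175}{4} - \frac{2025}{4} - \frac{495}{4}} = \frac{1}{-2240} = - \frac{1}{2240}$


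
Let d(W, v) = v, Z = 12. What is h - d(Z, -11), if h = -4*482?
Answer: -1917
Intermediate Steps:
h = -1928
h - d(Z, -11) = -1928 - 1*(-11) = -1928 + 11 = -1917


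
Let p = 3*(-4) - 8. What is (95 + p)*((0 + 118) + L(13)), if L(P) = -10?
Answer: 8100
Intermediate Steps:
p = -20 (p = -12 - 8 = -20)
(95 + p)*((0 + 118) + L(13)) = (95 - 20)*((0 + 118) - 10) = 75*(118 - 10) = 75*108 = 8100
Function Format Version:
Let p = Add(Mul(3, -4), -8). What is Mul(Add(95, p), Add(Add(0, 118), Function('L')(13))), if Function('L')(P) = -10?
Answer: 8100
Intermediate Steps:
p = -20 (p = Add(-12, -8) = -20)
Mul(Add(95, p), Add(Add(0, 118), Function('L')(13))) = Mul(Add(95, -20), Add(Add(0, 118), -10)) = Mul(75, Add(118, -10)) = Mul(75, 108) = 8100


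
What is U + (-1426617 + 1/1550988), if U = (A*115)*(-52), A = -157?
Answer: -756505253915/1550988 ≈ -4.8776e+5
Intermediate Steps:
U = 938860 (U = -157*115*(-52) = -18055*(-52) = 938860)
U + (-1426617 + 1/1550988) = 938860 + (-1426617 + 1/1550988) = 938860 - 2212665847595/1550988 = -756505253915/1550988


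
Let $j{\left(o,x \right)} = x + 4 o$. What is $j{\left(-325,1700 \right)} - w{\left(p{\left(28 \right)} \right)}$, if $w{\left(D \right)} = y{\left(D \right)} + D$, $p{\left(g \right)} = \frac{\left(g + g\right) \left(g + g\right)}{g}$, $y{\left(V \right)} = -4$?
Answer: $292$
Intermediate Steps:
$p{\left(g \right)} = 4 g$ ($p{\left(g \right)} = \frac{2 g 2 g}{g} = \frac{4 g^{2}}{g} = 4 g$)
$w{\left(D \right)} = -4 + D$
$j{\left(-325,1700 \right)} - w{\left(p{\left(28 \right)} \right)} = \left(1700 + 4 \left(-325\right)\right) - \left(-4 + 4 \cdot 28\right) = \left(1700 - 1300\right) - \left(-4 + 112\right) = 400 - 108 = 292$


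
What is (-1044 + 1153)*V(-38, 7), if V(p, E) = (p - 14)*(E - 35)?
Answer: 158704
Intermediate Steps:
V(p, E) = (-35 + E)*(-14 + p) (V(p, E) = (-14 + p)*(-35 + E) = (-35 + E)*(-14 + p))
(-1044 + 1153)*V(-38, 7) = (-1044 + 1153)*(490 - 35*(-38) - 14*7 + 7*(-38)) = 109*(490 + 1330 - 98 - 266) = 109*1456 = 158704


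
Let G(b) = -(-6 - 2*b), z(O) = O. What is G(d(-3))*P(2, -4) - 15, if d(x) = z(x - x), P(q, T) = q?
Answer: -3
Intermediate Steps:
d(x) = 0 (d(x) = x - x = 0)
G(b) = 6 + 2*b (G(b) = -(-6 - 2*b) = -2*(-3 - b) = 6 + 2*b)
G(d(-3))*P(2, -4) - 15 = (6 + 2*0)*2 - 15 = (6 + 0)*2 - 15 = 6*2 - 15 = 12 - 15 = -3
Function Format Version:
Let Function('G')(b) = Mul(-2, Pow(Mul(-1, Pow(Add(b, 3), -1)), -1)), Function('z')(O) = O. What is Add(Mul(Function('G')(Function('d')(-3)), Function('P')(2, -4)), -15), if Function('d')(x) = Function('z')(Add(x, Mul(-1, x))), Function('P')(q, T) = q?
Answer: -3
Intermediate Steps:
Function('d')(x) = 0 (Function('d')(x) = Add(x, Mul(-1, x)) = 0)
Function('G')(b) = Add(6, Mul(2, b)) (Function('G')(b) = Mul(-2, Pow(Mul(-1, Pow(Add(3, b), -1)), -1)) = Mul(-2, Add(-3, Mul(-1, b))) = Add(6, Mul(2, b)))
Add(Mul(Function('G')(Function('d')(-3)), Function('P')(2, -4)), -15) = Add(Mul(Add(6, Mul(2, 0)), 2), -15) = Add(Mul(Add(6, 0), 2), -15) = Add(Mul(6, 2), -15) = Add(12, -15) = -3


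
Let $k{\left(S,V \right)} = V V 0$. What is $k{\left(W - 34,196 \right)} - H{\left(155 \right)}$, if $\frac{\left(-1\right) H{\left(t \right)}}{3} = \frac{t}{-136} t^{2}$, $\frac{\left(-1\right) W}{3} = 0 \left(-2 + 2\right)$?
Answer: $- \frac{11171625}{136} \approx -82144.0$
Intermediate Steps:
$W = 0$ ($W = - 3 \cdot 0 \left(-2 + 2\right) = - 3 \cdot 0 \cdot 0 = \left(-3\right) 0 = 0$)
$k{\left(S,V \right)} = 0$ ($k{\left(S,V \right)} = V^{2} \cdot 0 = 0$)
$H{\left(t \right)} = \frac{3 t^{3}}{136}$ ($H{\left(t \right)} = - 3 \frac{t}{-136} t^{2} = - 3 t \left(- \frac{1}{136}\right) t^{2} = - 3 - \frac{t}{136} t^{2} = - 3 \left(- \frac{t^{3}}{136}\right) = \frac{3 t^{3}}{136}$)
$k{\left(W - 34,196 \right)} - H{\left(155 \right)} = 0 - \frac{3 \cdot 155^{3}}{136} = 0 - \frac{3}{136} \cdot 3723875 = 0 - \frac{11171625}{136} = - \frac{11171625}{136}$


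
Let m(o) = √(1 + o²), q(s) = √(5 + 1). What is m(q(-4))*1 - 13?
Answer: -13 + √7 ≈ -10.354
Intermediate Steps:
q(s) = √6
m(q(-4))*1 - 13 = √(1 + (√6)²)*1 - 13 = √(1 + 6)*1 - 13 = √7*1 - 13 = √7 - 13 = -13 + √7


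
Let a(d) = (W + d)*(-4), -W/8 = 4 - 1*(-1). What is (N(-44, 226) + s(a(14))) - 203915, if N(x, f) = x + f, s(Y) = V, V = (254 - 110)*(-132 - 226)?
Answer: -255285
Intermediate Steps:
W = -40 (W = -8*(4 - 1*(-1)) = -8*(4 + 1) = -8*5 = -40)
a(d) = 160 - 4*d (a(d) = (-40 + d)*(-4) = 160 - 4*d)
V = -51552 (V = 144*(-358) = -51552)
s(Y) = -51552
N(x, f) = f + x
(N(-44, 226) + s(a(14))) - 203915 = ((226 - 44) - 51552) - 203915 = (182 - 51552) - 203915 = -51370 - 203915 = -255285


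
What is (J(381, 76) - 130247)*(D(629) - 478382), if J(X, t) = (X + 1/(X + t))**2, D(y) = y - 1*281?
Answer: -1489134335793514/208849 ≈ -7.1302e+9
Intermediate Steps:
D(y) = -281 + y (D(y) = y - 281 = -281 + y)
(J(381, 76) - 130247)*(D(629) - 478382) = ((1 + 381**2 + 381*76)**2/(381 + 76)**2 - 130247)*((-281 + 629) - 478382) = ((1 + 145161 + 28956)**2/457**2 - 130247)*(348 - 478382) = ((1/208849)*174118**2 - 130247)*(-478034) = ((1/208849)*30317077924 - 130247)*(-478034) = (30317077924/208849 - 130247)*(-478034) = (3115122221/208849)*(-478034) = -1489134335793514/208849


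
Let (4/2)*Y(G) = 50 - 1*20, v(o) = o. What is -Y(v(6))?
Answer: -15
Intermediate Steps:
Y(G) = 15 (Y(G) = (50 - 1*20)/2 = (50 - 20)/2 = (1/2)*30 = 15)
-Y(v(6)) = -1*15 = -15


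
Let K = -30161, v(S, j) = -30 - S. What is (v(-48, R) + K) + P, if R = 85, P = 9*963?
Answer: -21476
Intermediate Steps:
P = 8667
(v(-48, R) + K) + P = ((-30 - 1*(-48)) - 30161) + 8667 = ((-30 + 48) - 30161) + 8667 = (18 - 30161) + 8667 = -30143 + 8667 = -21476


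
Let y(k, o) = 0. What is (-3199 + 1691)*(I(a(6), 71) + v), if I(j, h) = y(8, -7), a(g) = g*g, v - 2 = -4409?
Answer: 6645756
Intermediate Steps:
v = -4407 (v = 2 - 4409 = -4407)
a(g) = g²
I(j, h) = 0
(-3199 + 1691)*(I(a(6), 71) + v) = (-3199 + 1691)*(0 - 4407) = -1508*(-4407) = 6645756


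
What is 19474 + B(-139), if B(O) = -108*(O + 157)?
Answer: 17530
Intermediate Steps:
B(O) = -16956 - 108*O (B(O) = -108*(157 + O) = -16956 - 108*O)
19474 + B(-139) = 19474 + (-16956 - 108*(-139)) = 19474 + (-16956 + 15012) = 19474 - 1944 = 17530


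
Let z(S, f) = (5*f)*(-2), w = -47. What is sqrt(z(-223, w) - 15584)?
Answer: I*sqrt(15114) ≈ 122.94*I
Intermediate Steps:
z(S, f) = -10*f
sqrt(z(-223, w) - 15584) = sqrt(-10*(-47) - 15584) = sqrt(470 - 15584) = sqrt(-15114) = I*sqrt(15114)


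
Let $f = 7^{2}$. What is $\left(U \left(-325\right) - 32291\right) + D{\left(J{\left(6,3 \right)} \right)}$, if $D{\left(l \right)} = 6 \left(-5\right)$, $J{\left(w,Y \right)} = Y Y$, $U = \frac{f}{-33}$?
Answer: $- \frac{1050668}{33} \approx -31838.0$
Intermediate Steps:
$f = 49$
$U = - \frac{49}{33}$ ($U = \frac{49}{-33} = 49 \left(- \frac{1}{33}\right) = - \frac{49}{33} \approx -1.4848$)
$J{\left(w,Y \right)} = Y^{2}$
$D{\left(l \right)} = -30$
$\left(U \left(-325\right) - 32291\right) + D{\left(J{\left(6,3 \right)} \right)} = \left(\left(- \frac{49}{33}\right) \left(-325\right) - 32291\right) - 30 = \left(\frac{15925}{33} - 32291\right) - 30 = - \frac{1049678}{33} - 30 = - \frac{1050668}{33}$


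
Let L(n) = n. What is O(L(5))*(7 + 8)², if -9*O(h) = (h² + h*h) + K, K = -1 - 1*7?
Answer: -1050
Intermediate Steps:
K = -8 (K = -1 - 7 = -8)
O(h) = 8/9 - 2*h²/9 (O(h) = -((h² + h*h) - 8)/9 = -((h² + h²) - 8)/9 = -(2*h² - 8)/9 = -(-8 + 2*h²)/9 = 8/9 - 2*h²/9)
O(L(5))*(7 + 8)² = (8/9 - 2/9*5²)*(7 + 8)² = (8/9 - 2/9*25)*15² = (8/9 - 50/9)*225 = -14/3*225 = -1050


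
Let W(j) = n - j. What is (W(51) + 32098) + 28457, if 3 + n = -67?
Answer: 60434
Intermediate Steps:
n = -70 (n = -3 - 67 = -70)
W(j) = -70 - j
(W(51) + 32098) + 28457 = ((-70 - 1*51) + 32098) + 28457 = ((-70 - 51) + 32098) + 28457 = (-121 + 32098) + 28457 = 31977 + 28457 = 60434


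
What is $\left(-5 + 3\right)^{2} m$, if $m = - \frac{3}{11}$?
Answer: $- \frac{12}{11} \approx -1.0909$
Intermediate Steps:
$m = - \frac{3}{11}$ ($m = \left(-3\right) \frac{1}{11} = - \frac{3}{11} \approx -0.27273$)
$\left(-5 + 3\right)^{2} m = \left(-5 + 3\right)^{2} \left(- \frac{3}{11}\right) = \left(-2\right)^{2} \left(- \frac{3}{11}\right) = 4 \left(- \frac{3}{11}\right) = - \frac{12}{11}$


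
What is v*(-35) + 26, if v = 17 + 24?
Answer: -1409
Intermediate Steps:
v = 41
v*(-35) + 26 = 41*(-35) + 26 = -1435 + 26 = -1409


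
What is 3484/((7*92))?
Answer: 871/161 ≈ 5.4099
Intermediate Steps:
3484/((7*92)) = 3484/644 = 3484*(1/644) = 871/161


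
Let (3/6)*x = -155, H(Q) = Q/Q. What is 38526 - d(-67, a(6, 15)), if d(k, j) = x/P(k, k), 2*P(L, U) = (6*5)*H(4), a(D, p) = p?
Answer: 115640/3 ≈ 38547.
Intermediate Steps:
H(Q) = 1
P(L, U) = 15 (P(L, U) = ((6*5)*1)/2 = (30*1)/2 = (½)*30 = 15)
x = -310 (x = 2*(-155) = -310)
d(k, j) = -62/3 (d(k, j) = -310/15 = -310*1/15 = -62/3)
38526 - d(-67, a(6, 15)) = 38526 - 1*(-62/3) = 38526 + 62/3 = 115640/3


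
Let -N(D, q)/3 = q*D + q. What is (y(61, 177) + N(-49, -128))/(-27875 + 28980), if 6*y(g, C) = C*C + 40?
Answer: -79223/6630 ≈ -11.949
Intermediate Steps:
y(g, C) = 20/3 + C**2/6 (y(g, C) = (C*C + 40)/6 = (C**2 + 40)/6 = (40 + C**2)/6 = 20/3 + C**2/6)
N(D, q) = -3*q - 3*D*q (N(D, q) = -3*(q*D + q) = -3*(D*q + q) = -3*(q + D*q) = -3*q - 3*D*q)
(y(61, 177) + N(-49, -128))/(-27875 + 28980) = ((20/3 + (1/6)*177**2) - 3*(-128)*(1 - 49))/(-27875 + 28980) = ((20/3 + (1/6)*31329) - 3*(-128)*(-48))/1105 = ((20/3 + 10443/2) - 18432)*(1/1105) = (31369/6 - 18432)*(1/1105) = -79223/6*1/1105 = -79223/6630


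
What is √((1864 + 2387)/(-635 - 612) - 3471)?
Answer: 2*I*√1350684309/1247 ≈ 58.944*I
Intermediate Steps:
√((1864 + 2387)/(-635 - 612) - 3471) = √(4251/(-1247) - 3471) = √(4251*(-1/1247) - 3471) = √(-4251/1247 - 3471) = √(-4332588/1247) = 2*I*√1350684309/1247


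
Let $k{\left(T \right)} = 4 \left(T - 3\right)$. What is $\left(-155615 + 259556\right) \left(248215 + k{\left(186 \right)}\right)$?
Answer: $25875800127$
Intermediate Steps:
$k{\left(T \right)} = -12 + 4 T$ ($k{\left(T \right)} = 4 \left(-3 + T\right) = -12 + 4 T$)
$\left(-155615 + 259556\right) \left(248215 + k{\left(186 \right)}\right) = \left(-155615 + 259556\right) \left(248215 + \left(-12 + 4 \cdot 186\right)\right) = 103941 \left(248215 + \left(-12 + 744\right)\right) = 103941 \left(248215 + 732\right) = 103941 \cdot 248947 = 25875800127$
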